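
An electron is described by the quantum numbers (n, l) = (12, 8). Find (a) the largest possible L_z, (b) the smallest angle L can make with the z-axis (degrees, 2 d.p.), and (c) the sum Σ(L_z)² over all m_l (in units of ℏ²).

L_z,max = 8ℏ; θ_min ≈ 19.47°; Σ(L_z)² = 408 ℏ²

L_z,max = lℏ = 8ℏ.
cos θ_min = 8/√72, so θ_min ≈ 19.47°.
Σ m_l² = 408, so Σ(L_z)² = 408 ℏ².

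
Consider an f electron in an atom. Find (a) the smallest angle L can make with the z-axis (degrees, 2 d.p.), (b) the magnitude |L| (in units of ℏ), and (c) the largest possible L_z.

The letter f corresponds to l = 3.
cos θ_min = 3/√12, so θ_min ≈ 30.00°.
|L| = ℏ√(3·4) = 2√3 ℏ ≈ 3.464ℏ.
L_z,max = lℏ = 3ℏ.

θ_min ≈ 30.00°; |L| = 2√3 ℏ ≈ 3.464ℏ; L_z,max = 3ℏ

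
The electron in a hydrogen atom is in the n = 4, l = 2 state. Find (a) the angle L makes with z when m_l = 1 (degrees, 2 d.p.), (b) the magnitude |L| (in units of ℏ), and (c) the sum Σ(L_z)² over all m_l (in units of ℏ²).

θ(m_l=1) ≈ 65.91°; |L| = √6 ℏ ≈ 2.449ℏ; Σ(L_z)² = 10 ℏ²

For m_l = 1: cos θ = 1/√6, θ ≈ 65.91°.
|L| = ℏ√(2·3) = √6 ℏ ≈ 2.449ℏ.
Σ m_l² = 10, so Σ(L_z)² = 10 ℏ².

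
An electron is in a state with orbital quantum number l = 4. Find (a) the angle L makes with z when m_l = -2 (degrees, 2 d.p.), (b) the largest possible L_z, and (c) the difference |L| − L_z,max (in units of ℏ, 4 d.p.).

For m_l = -2: cos θ = -2/√20, θ ≈ 116.57°.
L_z,max = lℏ = 4ℏ.
|L| − L_z,max = (2√5 − 4)ℏ ≈ 0.4721ℏ.

θ(m_l=-2) ≈ 116.57°; L_z,max = 4ℏ; |L|−L_z,max ≈ 0.4721ℏ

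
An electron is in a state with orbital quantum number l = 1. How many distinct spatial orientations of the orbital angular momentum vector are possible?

The number of m_l values is 2l + 1 = 2·1 + 1 = 3.

3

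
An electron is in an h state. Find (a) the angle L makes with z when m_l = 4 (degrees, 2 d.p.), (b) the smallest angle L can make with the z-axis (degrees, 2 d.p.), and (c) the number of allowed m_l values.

θ(m_l=4) ≈ 43.09°; θ_min ≈ 24.09°; 11 values

For an h orbital, l = 5.
For m_l = 4: cos θ = 4/√30, θ ≈ 43.09°.
cos θ_min = 5/√30, so θ_min ≈ 24.09°.
There are 2l+1 = 11 values of m_l.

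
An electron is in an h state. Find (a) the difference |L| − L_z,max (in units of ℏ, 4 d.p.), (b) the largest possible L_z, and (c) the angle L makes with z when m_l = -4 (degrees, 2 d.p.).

H corresponds to l = 5.
|L| − L_z,max = (√30 − 5)ℏ ≈ 0.4772ℏ.
L_z,max = lℏ = 5ℏ.
For m_l = -4: cos θ = -4/√30, θ ≈ 136.91°.

|L|−L_z,max ≈ 0.4772ℏ; L_z,max = 5ℏ; θ(m_l=-4) ≈ 136.91°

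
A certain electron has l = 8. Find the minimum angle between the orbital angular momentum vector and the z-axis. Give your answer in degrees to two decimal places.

θ_min ≈ 19.47°

|L| = √(l(l+1)) ℏ = 6√2 ℏ.
The smallest angle corresponds to the largest L_z, i.e. m_l = l = 8, giving L_z = 8ℏ.
cos θ_min = 8/√72, so θ_min ≈ 19.47°.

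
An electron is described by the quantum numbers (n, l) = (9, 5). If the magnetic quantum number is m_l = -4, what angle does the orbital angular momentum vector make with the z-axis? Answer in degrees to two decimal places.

|L| = ℏ√(l(l+1)) = √30 ℏ.
L_z = m_l ℏ = −4ℏ.
cos θ = L_z/|L| = -4/√30, so θ ≈ 136.91°.

θ ≈ 136.91°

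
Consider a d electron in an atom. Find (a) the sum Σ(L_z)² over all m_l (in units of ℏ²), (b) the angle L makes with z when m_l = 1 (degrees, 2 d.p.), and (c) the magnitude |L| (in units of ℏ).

The letter d corresponds to l = 2.
Σ m_l² = 10, so Σ(L_z)² = 10 ℏ².
For m_l = 1: cos θ = 1/√6, θ ≈ 65.91°.
|L| = ℏ√(2·3) = √6 ℏ ≈ 2.449ℏ.

Σ(L_z)² = 10 ℏ²; θ(m_l=1) ≈ 65.91°; |L| = √6 ℏ ≈ 2.449ℏ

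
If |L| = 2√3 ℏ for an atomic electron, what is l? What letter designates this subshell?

(|L|/ℏ)² = l(l+1) = 12.
l² + l − 12 = 0 ⇒ l = 3.

l = 3 (f orbital)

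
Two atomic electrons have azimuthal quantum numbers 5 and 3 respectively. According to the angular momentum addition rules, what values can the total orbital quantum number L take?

L runs from |5 − 3| = 2 to 5 + 3 = 8.
L ∈ {2, 3, 4, 5, 6, 7, 8}.

L = 2, 3, 4, 5, 6, 7, 8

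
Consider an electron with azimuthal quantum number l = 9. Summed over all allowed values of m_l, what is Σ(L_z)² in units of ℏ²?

m_l ∈ {-9, -8, -7, -6, -5, -4, -3, -2, -1, 0, 1, 2, 3, 4, 5, 6, 7, 8, 9}.
Summing m² from −9 to 9: Σ m_l² = 570.

Σ(L_z)² = 570 ℏ²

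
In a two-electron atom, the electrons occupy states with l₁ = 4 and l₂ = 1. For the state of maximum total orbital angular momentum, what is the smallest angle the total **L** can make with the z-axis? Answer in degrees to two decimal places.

The total orbital quantum number L ranges from |l₁ − l₂| to l₁ + l₂ in integer steps.
Allowed values: L = 3, 4, 5.
The maximum is L = 5, with |L_tot| = ℏ√(5·6) = √30 ℏ.
The minimum angle with z is arccos(5/√30) ≈ 24.09°.

θ_min ≈ 24.09°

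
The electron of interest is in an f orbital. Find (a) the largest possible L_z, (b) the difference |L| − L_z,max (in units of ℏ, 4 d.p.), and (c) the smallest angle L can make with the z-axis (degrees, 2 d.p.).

An f state has l = 3.
L_z,max = lℏ = 3ℏ.
|L| − L_z,max = (2√3 − 3)ℏ ≈ 0.4641ℏ.
cos θ_min = 3/√12, so θ_min ≈ 30.00°.

L_z,max = 3ℏ; |L|−L_z,max ≈ 0.4641ℏ; θ_min ≈ 30.00°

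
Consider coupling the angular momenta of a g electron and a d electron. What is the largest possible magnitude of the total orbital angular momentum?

|L_tot|_max = √42 ℏ ≈ 6.481ℏ

The total orbital quantum number L ranges from |l₁ − l₂| to l₁ + l₂ in integer steps.
L ∈ {2, 3, 4, 5, 6}.
The largest magnitude corresponds to L = 6: |L_tot| = ℏ√(6·7) = √42 ℏ.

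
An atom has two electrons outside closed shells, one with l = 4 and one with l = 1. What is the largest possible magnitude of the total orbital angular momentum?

|L_tot|_max = √30 ℏ ≈ 5.477ℏ

The total orbital quantum number L ranges from |l₁ − l₂| to l₁ + l₂ in integer steps.
So L can be 3, 4, 5.
The largest magnitude corresponds to L = 5: |L_tot| = ℏ√(5·6) = √30 ℏ.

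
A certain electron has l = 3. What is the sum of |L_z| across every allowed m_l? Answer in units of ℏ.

Σ|L_z| = 12 ℏ

m_l ∈ {-3, -2, -1, 0, 1, 2, 3}.
Σ|m_l| = l(l+1) = 12.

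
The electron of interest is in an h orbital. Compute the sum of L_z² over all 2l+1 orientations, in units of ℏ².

Σ(L_z)² = 110 ℏ²

For an h orbital, l = 5.
m_l ∈ {-5, -4, -3, -2, -1, 0, 1, 2, 3, 4, 5}.
Σ m_l² = l(l+1)(2l+1)/3 = 5·6·11/3 = 110.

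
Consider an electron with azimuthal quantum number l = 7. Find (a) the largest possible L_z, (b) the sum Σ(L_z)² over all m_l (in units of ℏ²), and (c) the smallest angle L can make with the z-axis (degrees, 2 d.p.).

L_z,max = lℏ = 7ℏ.
Σ m_l² = 280, so Σ(L_z)² = 280 ℏ².
cos θ_min = 7/√56, so θ_min ≈ 20.70°.

L_z,max = 7ℏ; Σ(L_z)² = 280 ℏ²; θ_min ≈ 20.70°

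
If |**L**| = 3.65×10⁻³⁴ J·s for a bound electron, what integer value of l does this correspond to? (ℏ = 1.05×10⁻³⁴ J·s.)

l = 3

In units of ℏ, |L| ≈ 3.476.
(|L|/ℏ)² = l(l+1) ≈ 12.08 ⇒ l = 3.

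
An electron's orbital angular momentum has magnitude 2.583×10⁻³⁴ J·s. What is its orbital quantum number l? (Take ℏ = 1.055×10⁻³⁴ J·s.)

|L|/ℏ = (2.583×10⁻³⁴)/(1.055×10⁻³⁴) ≈ 2.448.
Set l(l+1) = 5.99; the integer solution is l = 2.

l = 2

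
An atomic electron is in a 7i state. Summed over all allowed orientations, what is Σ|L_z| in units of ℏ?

Σ|L_z| = 42 ℏ

The 7i subshell has l = 6.
m_l ∈ {-6, -5, -4, -3, -2, -1, 0, 1, 2, 3, 4, 5, 6}.
Σ|m_l| = l(l+1) = 42.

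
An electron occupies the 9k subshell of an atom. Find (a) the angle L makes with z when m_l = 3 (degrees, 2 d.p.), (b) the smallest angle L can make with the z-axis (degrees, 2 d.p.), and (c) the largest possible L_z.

θ(m_l=3) ≈ 66.37°; θ_min ≈ 20.70°; L_z,max = 7ℏ

The 9k subshell has l = 7.
For m_l = 3: cos θ = 3/√56, θ ≈ 66.37°.
cos θ_min = 7/√56, so θ_min ≈ 20.70°.
L_z,max = lℏ = 7ℏ.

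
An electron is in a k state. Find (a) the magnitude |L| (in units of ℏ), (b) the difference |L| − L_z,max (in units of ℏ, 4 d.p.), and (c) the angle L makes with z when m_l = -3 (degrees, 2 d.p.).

|L| = 2√14 ℏ ≈ 7.483ℏ; |L|−L_z,max ≈ 0.4833ℏ; θ(m_l=-3) ≈ 113.63°

A k state has l = 7.
|L| = ℏ√(7·8) = 2√14 ℏ ≈ 7.483ℏ.
|L| − L_z,max = (2√14 − 7)ℏ ≈ 0.4833ℏ.
For m_l = -3: cos θ = -3/√56, θ ≈ 113.63°.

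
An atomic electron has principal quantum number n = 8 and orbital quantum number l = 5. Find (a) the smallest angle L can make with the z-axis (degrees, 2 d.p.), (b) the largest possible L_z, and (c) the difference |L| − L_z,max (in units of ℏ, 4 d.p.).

cos θ_min = 5/√30, so θ_min ≈ 24.09°.
L_z,max = lℏ = 5ℏ.
|L| − L_z,max = (√30 − 5)ℏ ≈ 0.4772ℏ.

θ_min ≈ 24.09°; L_z,max = 5ℏ; |L|−L_z,max ≈ 0.4772ℏ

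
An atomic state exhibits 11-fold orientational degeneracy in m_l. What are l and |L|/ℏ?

l = 5, |L| = √30 ℏ ≈ 5.477ℏ

2l + 1 = 11 ⇒ l = 5.
Then |L| = √(l(l+1)) ℏ = √30 ℏ.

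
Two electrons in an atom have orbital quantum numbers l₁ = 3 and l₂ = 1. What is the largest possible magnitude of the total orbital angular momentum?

|L_tot|_max = 2√5 ℏ ≈ 4.472ℏ

Angular momentum addition gives L = |l₁ − l₂|, …, l₁ + l₂.
Allowed values: L = 2, 3, 4.
The largest magnitude corresponds to L = 4: |L_tot| = ℏ√(4·5) = 2√5 ℏ.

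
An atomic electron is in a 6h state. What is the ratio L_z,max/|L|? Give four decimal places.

6h means n = 6, l = 5.
|L| = √30 ℏ ≈ 5.4772ℏ, while L_z,max = lℏ = 5ℏ.
L_z,max/|L| = 5/√30 = 0.9129.

L_z,max/|L| = 0.9129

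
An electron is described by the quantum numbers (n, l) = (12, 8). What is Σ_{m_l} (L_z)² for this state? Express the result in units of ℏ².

m_l ∈ {-8, -7, -6, -5, -4, -3, -2, -1, 0, 1, 2, 3, 4, 5, 6, 7, 8}.
Summing m² from −8 to 8: Σ m_l² = 408.

Σ(L_z)² = 408 ℏ²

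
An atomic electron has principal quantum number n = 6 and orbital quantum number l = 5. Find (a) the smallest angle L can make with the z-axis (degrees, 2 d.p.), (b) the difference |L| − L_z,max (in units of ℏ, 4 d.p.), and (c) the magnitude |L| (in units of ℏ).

cos θ_min = 5/√30, so θ_min ≈ 24.09°.
|L| − L_z,max = (√30 − 5)ℏ ≈ 0.4772ℏ.
|L| = ℏ√(5·6) = √30 ℏ ≈ 5.477ℏ.

θ_min ≈ 24.09°; |L|−L_z,max ≈ 0.4772ℏ; |L| = √30 ℏ ≈ 5.477ℏ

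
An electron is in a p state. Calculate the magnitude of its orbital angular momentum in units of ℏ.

|L| = √2 ℏ ≈ 1.414ℏ

A p state has l = 1.
|L| = ℏ√(l(l+1)) = ℏ√(1·2) = √2 ℏ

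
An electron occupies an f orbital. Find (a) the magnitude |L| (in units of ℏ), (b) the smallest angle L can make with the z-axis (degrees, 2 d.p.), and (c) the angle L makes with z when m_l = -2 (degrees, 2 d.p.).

|L| = 2√3 ℏ ≈ 3.464ℏ; θ_min ≈ 30.00°; θ(m_l=-2) ≈ 125.26°

For an f orbital, l = 3.
|L| = ℏ√(3·4) = 2√3 ℏ ≈ 3.464ℏ.
cos θ_min = 3/√12, so θ_min ≈ 30.00°.
For m_l = -2: cos θ = -2/√12, θ ≈ 125.26°.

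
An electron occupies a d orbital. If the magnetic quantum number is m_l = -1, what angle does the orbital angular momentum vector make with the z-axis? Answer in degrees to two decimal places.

θ ≈ 114.09°

For a d orbital, l = 2.
|L| = √(l(l+1)) ℏ = √6 ℏ.
L_z = m_l ℏ = −1ℏ.
cos θ = L_z/|L| = -1/√6, so θ ≈ 114.09°.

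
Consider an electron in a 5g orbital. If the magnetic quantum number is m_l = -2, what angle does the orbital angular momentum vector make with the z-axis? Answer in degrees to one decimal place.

θ ≈ 116.6°

5g means n = 5, l = 4.
|L| = ℏ√(l(l+1)) = 2√5 ℏ.
L_z = m_l ℏ = −2ℏ.
cos θ = L_z/|L| = -2/√20, so θ ≈ 116.6°.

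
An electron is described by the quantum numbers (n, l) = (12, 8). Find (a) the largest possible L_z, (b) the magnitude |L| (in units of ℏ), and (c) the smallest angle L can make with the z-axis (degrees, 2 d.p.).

L_z,max = lℏ = 8ℏ.
|L| = ℏ√(8·9) = 6√2 ℏ ≈ 8.485ℏ.
cos θ_min = 8/√72, so θ_min ≈ 19.47°.

L_z,max = 8ℏ; |L| = 6√2 ℏ ≈ 8.485ℏ; θ_min ≈ 19.47°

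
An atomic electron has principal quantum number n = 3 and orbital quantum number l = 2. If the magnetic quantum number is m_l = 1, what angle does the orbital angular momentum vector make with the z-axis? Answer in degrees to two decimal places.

|L|² = l(l+1)ℏ² = 6ℏ², so |L| = √6 ℏ.
L_z = m_l ℏ = 1ℏ.
cos θ = L_z/|L| = 1/√6, so θ ≈ 65.91°.

θ ≈ 65.91°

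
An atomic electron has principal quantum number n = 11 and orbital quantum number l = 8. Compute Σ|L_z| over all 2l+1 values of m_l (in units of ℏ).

m_l runs from −8 to 8, i.e. {-8, -7, -6, -5, -4, -3, -2, -1, 0, 1, 2, 3, 4, 5, 6, 7, 8}.
Σ|m_l| = l(l+1) = 72.

Σ|L_z| = 72 ℏ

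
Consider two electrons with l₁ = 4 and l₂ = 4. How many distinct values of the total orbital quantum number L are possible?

9

By the triangle rule, |l₁ − l₂| ≤ L ≤ l₁ + l₂.
L ∈ {0, 1, 2, 3, 4, 5, 6, 7, 8}.
That is 9 values.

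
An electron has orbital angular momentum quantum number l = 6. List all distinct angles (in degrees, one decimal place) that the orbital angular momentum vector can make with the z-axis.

|L|² = l(l+1)ℏ² = 42ℏ², so |L| = √42 ℏ.
cos θ = m_l/√42 for each m_l ∈ {-6, -5, -4, -3, -2, -1, 0, 1, 2, 3, 4, 5, 6}.

θ ∈ {22.2°, 39.5°, 51.9°, 62.4°, 72.0°, 81.1°, 90.0°, 98.9°, 108.0°, 117.6°, 128.1°, 140.5°, 157.8°}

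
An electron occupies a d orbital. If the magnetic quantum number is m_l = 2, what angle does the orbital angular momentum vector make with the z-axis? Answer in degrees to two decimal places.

The letter d corresponds to l = 2.
|L| = ℏ√(l(l+1)) = √6 ℏ.
L_z = m_l ℏ = 2ℏ.
cos θ = L_z/|L| = 2/√6, so θ ≈ 35.26°.

θ ≈ 35.26°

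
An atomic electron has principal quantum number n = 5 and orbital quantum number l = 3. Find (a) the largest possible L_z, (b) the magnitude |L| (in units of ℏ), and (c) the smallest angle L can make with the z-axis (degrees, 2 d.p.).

L_z,max = lℏ = 3ℏ.
|L| = ℏ√(3·4) = 2√3 ℏ ≈ 3.464ℏ.
cos θ_min = 3/√12, so θ_min ≈ 30.00°.

L_z,max = 3ℏ; |L| = 2√3 ℏ ≈ 3.464ℏ; θ_min ≈ 30.00°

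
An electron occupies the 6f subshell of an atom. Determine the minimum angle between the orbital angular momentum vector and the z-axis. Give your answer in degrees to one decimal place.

θ_min ≈ 30.0°

For 6f, l = 3.
|L|² = l(l+1)ℏ² = 12ℏ², so |L| = 2√3 ℏ.
The smallest angle corresponds to the largest L_z, i.e. m_l = l = 3, giving L_z = 3ℏ.
cos θ_min = 3/√12, so θ_min ≈ 30.0°.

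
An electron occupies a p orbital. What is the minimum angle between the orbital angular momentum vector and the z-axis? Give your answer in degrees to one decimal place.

For a p orbital, l = 1.
|L|² = l(l+1)ℏ² = 2ℏ², so |L| = √2 ℏ.
The smallest angle corresponds to the largest L_z, i.e. m_l = l = 1, giving L_z = 1ℏ.
cos θ_min = 1/√2, so θ_min ≈ 45.0°.

θ_min ≈ 45.0°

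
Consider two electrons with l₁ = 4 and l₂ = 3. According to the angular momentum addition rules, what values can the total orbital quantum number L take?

L = 1, 2, 3, 4, 5, 6, 7

Angular momentum addition gives L = |l₁ − l₂|, …, l₁ + l₂.
L ∈ {1, 2, 3, 4, 5, 6, 7}.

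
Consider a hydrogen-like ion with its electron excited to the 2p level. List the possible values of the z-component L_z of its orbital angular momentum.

L_z ∈ {−ℏ, 0, ℏ}

The 2p level has l = 1.
L_z = m_l ℏ with m_l ranging from −l to +l in integer steps.
For l = 1: m_l ∈ {-1, 0, 1}.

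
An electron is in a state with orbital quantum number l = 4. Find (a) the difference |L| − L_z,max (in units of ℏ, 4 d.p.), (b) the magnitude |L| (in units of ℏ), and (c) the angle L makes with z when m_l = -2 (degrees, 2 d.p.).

|L|−L_z,max ≈ 0.4721ℏ; |L| = 2√5 ℏ ≈ 4.472ℏ; θ(m_l=-2) ≈ 116.57°

|L| − L_z,max = (2√5 − 4)ℏ ≈ 0.4721ℏ.
|L| = ℏ√(4·5) = 2√5 ℏ ≈ 4.472ℏ.
For m_l = -2: cos θ = -2/√20, θ ≈ 116.57°.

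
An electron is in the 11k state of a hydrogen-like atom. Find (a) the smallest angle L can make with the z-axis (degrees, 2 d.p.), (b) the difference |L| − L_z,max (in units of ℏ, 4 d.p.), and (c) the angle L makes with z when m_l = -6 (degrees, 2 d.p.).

θ_min ≈ 20.70°; |L|−L_z,max ≈ 0.4833ℏ; θ(m_l=-6) ≈ 143.30°

11k means n = 11, l = 7.
cos θ_min = 7/√56, so θ_min ≈ 20.70°.
|L| − L_z,max = (2√14 − 7)ℏ ≈ 0.4833ℏ.
For m_l = -6: cos θ = -6/√56, θ ≈ 143.30°.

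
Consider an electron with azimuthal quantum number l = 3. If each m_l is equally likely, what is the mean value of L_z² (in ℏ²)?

⟨L_z²⟩ = 4 ℏ²

m_l runs from −3 to 3, i.e. {-3, -2, -1, 0, 1, 2, 3}.
⟨L_z²⟩ = ℏ²·(Σ m_l²)/(2l+1) = ℏ²·28/7 = 4ℏ².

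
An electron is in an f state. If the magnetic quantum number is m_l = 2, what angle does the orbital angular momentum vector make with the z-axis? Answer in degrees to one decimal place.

θ ≈ 54.7°

An f state has l = 3.
|L| = ℏ√(l(l+1)) = 2√3 ℏ.
L_z = m_l ℏ = 2ℏ.
cos θ = L_z/|L| = 2/√12, so θ ≈ 54.7°.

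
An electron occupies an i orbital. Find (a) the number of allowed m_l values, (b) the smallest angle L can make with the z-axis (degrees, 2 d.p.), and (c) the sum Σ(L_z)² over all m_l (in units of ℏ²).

13 values; θ_min ≈ 22.21°; Σ(L_z)² = 182 ℏ²

For an i orbital, l = 6.
There are 2l+1 = 13 values of m_l.
cos θ_min = 6/√42, so θ_min ≈ 22.21°.
Σ m_l² = 182, so Σ(L_z)² = 182 ℏ².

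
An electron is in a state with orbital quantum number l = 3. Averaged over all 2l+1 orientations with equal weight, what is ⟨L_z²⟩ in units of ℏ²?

⟨L_z²⟩ = 4 ℏ²

The allowed m_l values are -3, -2, -1, 0, 1, 2, 3.
⟨L_z²⟩ = ℏ²·(Σ m_l²)/(2l+1) = ℏ²·28/7 = 4ℏ².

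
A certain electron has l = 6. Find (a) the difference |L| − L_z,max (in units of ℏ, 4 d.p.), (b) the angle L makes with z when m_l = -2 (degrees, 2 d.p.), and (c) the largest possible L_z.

|L| − L_z,max = (√42 − 6)ℏ ≈ 0.4807ℏ.
For m_l = -2: cos θ = -2/√42, θ ≈ 107.98°.
L_z,max = lℏ = 6ℏ.

|L|−L_z,max ≈ 0.4807ℏ; θ(m_l=-2) ≈ 107.98°; L_z,max = 6ℏ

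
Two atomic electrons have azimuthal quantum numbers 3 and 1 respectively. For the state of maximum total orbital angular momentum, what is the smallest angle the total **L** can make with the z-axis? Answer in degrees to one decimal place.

θ_min ≈ 26.6°

Angular momentum addition gives L = |l₁ − l₂|, …, l₁ + l₂.
L ∈ {2, 3, 4}.
The maximum is L = 4, with |L_tot| = ℏ√(4·5) = 2√5 ℏ.
The minimum angle with z is arccos(4/√20) ≈ 26.6°.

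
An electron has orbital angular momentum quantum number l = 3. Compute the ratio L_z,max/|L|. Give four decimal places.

|L| = 2√3 ℏ ≈ 3.4641ℏ, while L_z,max = lℏ = 3ℏ.
L_z,max/|L| = 3/√12 = 0.8660.

L_z,max/|L| = 0.8660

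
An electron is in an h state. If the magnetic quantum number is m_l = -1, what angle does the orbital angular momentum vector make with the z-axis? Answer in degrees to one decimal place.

For an h orbital, l = 5.
|L|² = l(l+1)ℏ² = 30ℏ², so |L| = √30 ℏ.
L_z = m_l ℏ = −1ℏ.
cos θ = L_z/|L| = -1/√30, so θ ≈ 100.5°.

θ ≈ 100.5°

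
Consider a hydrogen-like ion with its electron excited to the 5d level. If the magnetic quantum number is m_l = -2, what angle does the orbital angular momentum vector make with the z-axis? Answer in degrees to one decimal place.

θ ≈ 144.7°

The 5d level has l = 2.
|L| = ℏ√(l(l+1)) = √6 ℏ.
L_z = m_l ℏ = −2ℏ.
cos θ = L_z/|L| = -2/√6, so θ ≈ 144.7°.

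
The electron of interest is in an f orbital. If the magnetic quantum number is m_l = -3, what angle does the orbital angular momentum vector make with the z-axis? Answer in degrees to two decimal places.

For an f orbital, l = 3.
|L|² = l(l+1)ℏ² = 12ℏ², so |L| = 2√3 ℏ.
L_z = m_l ℏ = −3ℏ.
cos θ = L_z/|L| = -3/√12, so θ ≈ 150.00°.

θ ≈ 150.00°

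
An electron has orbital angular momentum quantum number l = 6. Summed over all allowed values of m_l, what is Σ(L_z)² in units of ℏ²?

Σ(L_z)² = 182 ℏ²

The allowed m_l values are -6, -5, -4, -3, -2, -1, 0, 1, 2, 3, 4, 5, 6.
Σ m_l² = 2·(1 + 4 + 9 + 16 + 25 + 36) = 182.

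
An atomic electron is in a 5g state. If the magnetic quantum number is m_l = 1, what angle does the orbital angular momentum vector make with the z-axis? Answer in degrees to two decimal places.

θ ≈ 77.08°

5g means n = 5, l = 4.
|L| = ℏ√(l(l+1)) = 2√5 ℏ.
L_z = m_l ℏ = 1ℏ.
cos θ = L_z/|L| = 1/√20, so θ ≈ 77.08°.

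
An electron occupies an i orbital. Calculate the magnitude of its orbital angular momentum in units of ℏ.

I corresponds to l = 6.
|L| = ℏ√(l(l+1)) = ℏ√(6·7) = √42 ℏ

|L| = √42 ℏ ≈ 6.481ℏ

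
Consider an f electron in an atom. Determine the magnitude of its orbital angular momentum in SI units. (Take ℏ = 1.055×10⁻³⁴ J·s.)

For an f orbital, l = 3.
|L| = ℏ√(l(l+1)) = ℏ√(3·4) = 2√3 ℏ
Numerically, |L| = 3.464 × (1.055×10⁻³⁴ J·s) = 3.655×10⁻³⁴ J·s.

|L| = 3.655×10⁻³⁴ J·s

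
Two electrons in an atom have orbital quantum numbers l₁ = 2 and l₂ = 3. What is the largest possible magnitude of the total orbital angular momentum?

L runs from |2 − 3| = 1 to 2 + 3 = 5.
So L can be 1, 2, 3, 4, 5.
The largest magnitude corresponds to L = 5: |L_tot| = ℏ√(5·6) = √30 ℏ.

|L_tot|_max = √30 ℏ ≈ 5.477ℏ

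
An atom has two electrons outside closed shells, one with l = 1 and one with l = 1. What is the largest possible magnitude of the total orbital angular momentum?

|L_tot|_max = √6 ℏ ≈ 2.449ℏ

The total orbital quantum number L ranges from |l₁ − l₂| to l₁ + l₂ in integer steps.
So L can be 0, 1, 2.
The largest magnitude corresponds to L = 2: |L_tot| = ℏ√(2·3) = √6 ℏ.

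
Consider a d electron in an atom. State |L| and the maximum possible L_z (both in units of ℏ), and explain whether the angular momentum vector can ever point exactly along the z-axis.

D corresponds to l = 2.
|L| = √6 ℏ ≈ 2.4495ℏ, while L_z,max = lℏ = 2ℏ.
Since |L| > L_z,max, the vector can never point exactly along z; the closest it comes is θ_min = arccos(2/√6) ≈ 35.3°.

No: L_z,max = 2ℏ < |L| = √6 ℏ ≈ 2.449ℏ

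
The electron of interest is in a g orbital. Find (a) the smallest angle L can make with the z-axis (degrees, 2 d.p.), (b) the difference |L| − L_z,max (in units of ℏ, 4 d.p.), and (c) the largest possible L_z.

θ_min ≈ 26.57°; |L|−L_z,max ≈ 0.4721ℏ; L_z,max = 4ℏ

G corresponds to l = 4.
cos θ_min = 4/√20, so θ_min ≈ 26.57°.
|L| − L_z,max = (2√5 − 4)ℏ ≈ 0.4721ℏ.
L_z,max = lℏ = 4ℏ.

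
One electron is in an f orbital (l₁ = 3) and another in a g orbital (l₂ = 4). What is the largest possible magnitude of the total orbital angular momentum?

|L_tot|_max = 2√14 ℏ ≈ 7.483ℏ

By the triangle rule, |l₁ − l₂| ≤ L ≤ l₁ + l₂.
Allowed values: L = 1, 2, 3, 4, 5, 6, 7.
The largest magnitude corresponds to L = 7: |L_tot| = ℏ√(7·8) = 2√14 ℏ.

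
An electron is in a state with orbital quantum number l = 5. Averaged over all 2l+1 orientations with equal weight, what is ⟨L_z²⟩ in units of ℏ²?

⟨L_z²⟩ = 10 ℏ²

m_l runs from −5 to 5, i.e. {-5, -4, -3, -2, -1, 0, 1, 2, 3, 4, 5}.
⟨L_z²⟩ = ℏ²·l(l+1)/3 = 10ℏ².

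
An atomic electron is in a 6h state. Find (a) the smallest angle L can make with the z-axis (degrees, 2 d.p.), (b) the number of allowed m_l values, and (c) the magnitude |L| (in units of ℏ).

The 6h subshell has l = 5.
cos θ_min = 5/√30, so θ_min ≈ 24.09°.
There are 2l+1 = 11 values of m_l.
|L| = ℏ√(5·6) = √30 ℏ ≈ 5.477ℏ.

θ_min ≈ 24.09°; 11 values; |L| = √30 ℏ ≈ 5.477ℏ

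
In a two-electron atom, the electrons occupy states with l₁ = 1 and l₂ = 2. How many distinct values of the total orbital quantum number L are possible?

By the triangle rule, |l₁ − l₂| ≤ L ≤ l₁ + l₂.
Allowed values: L = 1, 2, 3.
That is 3 values.

3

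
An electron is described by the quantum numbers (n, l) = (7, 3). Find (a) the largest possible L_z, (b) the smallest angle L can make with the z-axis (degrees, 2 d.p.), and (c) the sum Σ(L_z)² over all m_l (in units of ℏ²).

L_z,max = lℏ = 3ℏ.
cos θ_min = 3/√12, so θ_min ≈ 30.00°.
Σ m_l² = 28, so Σ(L_z)² = 28 ℏ².

L_z,max = 3ℏ; θ_min ≈ 30.00°; Σ(L_z)² = 28 ℏ²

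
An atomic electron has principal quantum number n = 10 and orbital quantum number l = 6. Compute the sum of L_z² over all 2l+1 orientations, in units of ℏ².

The allowed m_l values are -6, -5, -4, -3, -2, -1, 0, 1, 2, 3, 4, 5, 6.
Σ m_l² = 2·(1 + 4 + 9 + 16 + 25 + 36) = 182.

Σ(L_z)² = 182 ℏ²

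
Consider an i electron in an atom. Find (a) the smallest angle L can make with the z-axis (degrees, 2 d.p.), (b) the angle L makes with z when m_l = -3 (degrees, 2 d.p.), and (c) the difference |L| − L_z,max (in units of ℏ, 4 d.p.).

θ_min ≈ 22.21°; θ(m_l=-3) ≈ 117.58°; |L|−L_z,max ≈ 0.4807ℏ

I corresponds to l = 6.
cos θ_min = 6/√42, so θ_min ≈ 22.21°.
For m_l = -3: cos θ = -3/√42, θ ≈ 117.58°.
|L| − L_z,max = (√42 − 6)ℏ ≈ 0.4807ℏ.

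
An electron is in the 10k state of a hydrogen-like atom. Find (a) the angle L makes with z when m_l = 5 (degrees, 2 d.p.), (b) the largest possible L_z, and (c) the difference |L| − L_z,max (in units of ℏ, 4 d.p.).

θ(m_l=5) ≈ 48.08°; L_z,max = 7ℏ; |L|−L_z,max ≈ 0.4833ℏ

The 10k subshell has l = 7.
For m_l = 5: cos θ = 5/√56, θ ≈ 48.08°.
L_z,max = lℏ = 7ℏ.
|L| − L_z,max = (2√14 − 7)ℏ ≈ 0.4833ℏ.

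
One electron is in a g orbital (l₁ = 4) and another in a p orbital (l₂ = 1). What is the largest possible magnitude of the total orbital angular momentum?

|L_tot|_max = √30 ℏ ≈ 5.477ℏ

L runs from |4 − 1| = 3 to 4 + 1 = 5.
Allowed values: L = 3, 4, 5.
The largest magnitude corresponds to L = 5: |L_tot| = ℏ√(5·6) = √30 ℏ.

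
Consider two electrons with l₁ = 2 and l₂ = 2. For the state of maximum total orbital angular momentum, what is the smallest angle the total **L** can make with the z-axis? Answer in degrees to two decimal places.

By the triangle rule, |l₁ − l₂| ≤ L ≤ l₁ + l₂.
So L can be 0, 1, 2, 3, 4.
The maximum is L = 4, with |L_tot| = ℏ√(4·5) = 2√5 ℏ.
The minimum angle with z is arccos(4/√20) ≈ 26.57°.

θ_min ≈ 26.57°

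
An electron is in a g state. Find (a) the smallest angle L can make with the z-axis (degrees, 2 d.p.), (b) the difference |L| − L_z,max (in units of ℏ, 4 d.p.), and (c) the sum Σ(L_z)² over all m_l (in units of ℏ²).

G corresponds to l = 4.
cos θ_min = 4/√20, so θ_min ≈ 26.57°.
|L| − L_z,max = (2√5 − 4)ℏ ≈ 0.4721ℏ.
Σ m_l² = 60, so Σ(L_z)² = 60 ℏ².

θ_min ≈ 26.57°; |L|−L_z,max ≈ 0.4721ℏ; Σ(L_z)² = 60 ℏ²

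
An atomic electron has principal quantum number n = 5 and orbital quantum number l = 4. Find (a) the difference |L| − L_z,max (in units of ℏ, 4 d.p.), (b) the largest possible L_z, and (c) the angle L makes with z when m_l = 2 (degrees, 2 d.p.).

|L| − L_z,max = (2√5 − 4)ℏ ≈ 0.4721ℏ.
L_z,max = lℏ = 4ℏ.
For m_l = 2: cos θ = 2/√20, θ ≈ 63.43°.

|L|−L_z,max ≈ 0.4721ℏ; L_z,max = 4ℏ; θ(m_l=2) ≈ 63.43°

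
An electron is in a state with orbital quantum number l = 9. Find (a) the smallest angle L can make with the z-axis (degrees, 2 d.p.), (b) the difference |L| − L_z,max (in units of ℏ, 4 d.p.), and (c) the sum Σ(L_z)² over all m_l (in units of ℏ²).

cos θ_min = 9/√90, so θ_min ≈ 18.43°.
|L| − L_z,max = (3√10 − 9)ℏ ≈ 0.4868ℏ.
Σ m_l² = 570, so Σ(L_z)² = 570 ℏ².

θ_min ≈ 18.43°; |L|−L_z,max ≈ 0.4868ℏ; Σ(L_z)² = 570 ℏ²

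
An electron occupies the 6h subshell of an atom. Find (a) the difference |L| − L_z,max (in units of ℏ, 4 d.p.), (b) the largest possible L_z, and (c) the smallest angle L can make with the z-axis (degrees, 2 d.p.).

|L|−L_z,max ≈ 0.4772ℏ; L_z,max = 5ℏ; θ_min ≈ 24.09°

The 6h subshell has l = 5.
|L| − L_z,max = (√30 − 5)ℏ ≈ 0.4772ℏ.
L_z,max = lℏ = 5ℏ.
cos θ_min = 5/√30, so θ_min ≈ 24.09°.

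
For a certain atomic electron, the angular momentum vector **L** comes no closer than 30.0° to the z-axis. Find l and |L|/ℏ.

cos θ_min = l/√(l(l+1)) = √(l/(l+1)), so l/(l+1) = cos²(30.0°) = 0.7500.
l = cos²θ/sin²θ ≈ 3.
Then |L| = ℏ√(3·4) = 2√3 ℏ.

l = 3, |L| = 2√3 ℏ ≈ 3.464ℏ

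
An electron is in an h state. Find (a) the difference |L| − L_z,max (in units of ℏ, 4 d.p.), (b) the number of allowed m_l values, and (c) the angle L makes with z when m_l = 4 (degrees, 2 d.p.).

|L|−L_z,max ≈ 0.4772ℏ; 11 values; θ(m_l=4) ≈ 43.09°

H corresponds to l = 5.
|L| − L_z,max = (√30 − 5)ℏ ≈ 0.4772ℏ.
There are 2l+1 = 11 values of m_l.
For m_l = 4: cos θ = 4/√30, θ ≈ 43.09°.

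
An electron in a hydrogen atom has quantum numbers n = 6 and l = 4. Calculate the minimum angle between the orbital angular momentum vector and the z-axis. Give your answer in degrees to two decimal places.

|L|² = l(l+1)ℏ² = 20ℏ², so |L| = 2√5 ℏ.
The smallest angle corresponds to the largest L_z, i.e. m_l = l = 4, giving L_z = 4ℏ.
cos θ_min = 4/√20, so θ_min ≈ 26.57°.

θ_min ≈ 26.57°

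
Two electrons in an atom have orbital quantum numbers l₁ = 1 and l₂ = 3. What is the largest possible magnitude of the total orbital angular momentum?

By the triangle rule, |l₁ − l₂| ≤ L ≤ l₁ + l₂.
Allowed values: L = 2, 3, 4.
The largest magnitude corresponds to L = 4: |L_tot| = ℏ√(4·5) = 2√5 ℏ.

|L_tot|_max = 2√5 ℏ ≈ 4.472ℏ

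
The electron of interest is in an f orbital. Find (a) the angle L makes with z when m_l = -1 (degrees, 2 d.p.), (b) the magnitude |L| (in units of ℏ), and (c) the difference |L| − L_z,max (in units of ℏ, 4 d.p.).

For an f orbital, l = 3.
For m_l = -1: cos θ = -1/√12, θ ≈ 106.78°.
|L| = ℏ√(3·4) = 2√3 ℏ ≈ 3.464ℏ.
|L| − L_z,max = (2√3 − 3)ℏ ≈ 0.4641ℏ.

θ(m_l=-1) ≈ 106.78°; |L| = 2√3 ℏ ≈ 3.464ℏ; |L|−L_z,max ≈ 0.4641ℏ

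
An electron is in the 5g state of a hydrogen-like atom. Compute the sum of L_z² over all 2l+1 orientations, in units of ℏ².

The 5g subshell has l = 4.
The allowed m_l values are -4, -3, -2, -1, 0, 1, 2, 3, 4.
Summing m² from −4 to 4: Σ m_l² = 60.

Σ(L_z)² = 60 ℏ²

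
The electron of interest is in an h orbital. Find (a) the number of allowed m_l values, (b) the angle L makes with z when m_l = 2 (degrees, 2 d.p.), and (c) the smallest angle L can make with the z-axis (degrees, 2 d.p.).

11 values; θ(m_l=2) ≈ 68.58°; θ_min ≈ 24.09°

For an h orbital, l = 5.
There are 2l+1 = 11 values of m_l.
For m_l = 2: cos θ = 2/√30, θ ≈ 68.58°.
cos θ_min = 5/√30, so θ_min ≈ 24.09°.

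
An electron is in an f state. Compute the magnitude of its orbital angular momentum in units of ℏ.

|L| = 2√3 ℏ ≈ 3.464ℏ

An f state has l = 3.
|L| = ℏ√(l(l+1)) = ℏ√(3·4) = 2√3 ℏ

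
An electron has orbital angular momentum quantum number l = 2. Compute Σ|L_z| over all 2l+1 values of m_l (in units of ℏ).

m_l runs from −2 to 2, i.e. {-2, -1, 0, 1, 2}.
Σ|m_l| = l(l+1) = 6.

Σ|L_z| = 6 ℏ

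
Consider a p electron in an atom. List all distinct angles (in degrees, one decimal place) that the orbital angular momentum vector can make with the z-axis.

θ ∈ {45.0°, 90.0°, 135.0°}

For a p orbital, l = 1.
|L|² = l(l+1)ℏ² = 2ℏ², so |L| = √2 ℏ.
cos θ = m_l/√2 for each m_l ∈ {-1, 0, 1}.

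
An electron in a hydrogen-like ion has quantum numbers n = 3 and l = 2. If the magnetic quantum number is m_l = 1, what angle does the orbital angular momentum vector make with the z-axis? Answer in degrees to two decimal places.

θ ≈ 65.91°

|L|² = l(l+1)ℏ² = 6ℏ², so |L| = √6 ℏ.
L_z = m_l ℏ = 1ℏ.
cos θ = L_z/|L| = 1/√6, so θ ≈ 65.91°.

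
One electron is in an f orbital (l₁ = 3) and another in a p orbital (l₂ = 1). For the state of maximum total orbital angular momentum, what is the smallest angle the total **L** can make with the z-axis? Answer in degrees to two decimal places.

The total orbital quantum number L ranges from |l₁ − l₂| to l₁ + l₂ in integer steps.
L ∈ {2, 3, 4}.
The maximum is L = 4, with |L_tot| = ℏ√(4·5) = 2√5 ℏ.
The minimum angle with z is arccos(4/√20) ≈ 26.57°.

θ_min ≈ 26.57°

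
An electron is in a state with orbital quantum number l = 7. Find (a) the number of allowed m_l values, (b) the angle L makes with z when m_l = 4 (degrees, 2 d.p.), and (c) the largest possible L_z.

15 values; θ(m_l=4) ≈ 57.69°; L_z,max = 7ℏ

There are 2l+1 = 15 values of m_l.
For m_l = 4: cos θ = 4/√56, θ ≈ 57.69°.
L_z,max = lℏ = 7ℏ.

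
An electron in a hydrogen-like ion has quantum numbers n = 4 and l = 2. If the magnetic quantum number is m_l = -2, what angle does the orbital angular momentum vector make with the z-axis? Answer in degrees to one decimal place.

|L| = ℏ√(l(l+1)) = √6 ℏ.
L_z = m_l ℏ = −2ℏ.
cos θ = L_z/|L| = -2/√6, so θ ≈ 144.7°.

θ ≈ 144.7°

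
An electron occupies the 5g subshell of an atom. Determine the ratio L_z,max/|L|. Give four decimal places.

L_z,max/|L| = 0.8944

5g means n = 5, l = 4.
|L| = 2√5 ℏ ≈ 4.4721ℏ, while L_z,max = lℏ = 4ℏ.
L_z,max/|L| = 4/√20 = 0.8944.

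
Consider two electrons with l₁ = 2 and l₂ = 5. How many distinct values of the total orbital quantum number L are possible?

5

Angular momentum addition gives L = |l₁ − l₂|, …, l₁ + l₂.
L ∈ {3, 4, 5, 6, 7}.
That is 5 values.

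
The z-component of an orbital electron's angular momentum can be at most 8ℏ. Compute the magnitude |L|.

L_z,max = lℏ, so l = 8.
|L| = √(l(l+1)) ℏ = 6√2 ℏ.

|L| = 6√2 ℏ ≈ 8.485ℏ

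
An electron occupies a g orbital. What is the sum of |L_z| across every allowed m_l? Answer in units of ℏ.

Σ|L_z| = 20 ℏ

A g state has l = 4.
m_l runs from −4 to 4, i.e. {-4, -3, -2, -1, 0, 1, 2, 3, 4}.
Σ|m_l| = 2·4(4+1)/2 = 20.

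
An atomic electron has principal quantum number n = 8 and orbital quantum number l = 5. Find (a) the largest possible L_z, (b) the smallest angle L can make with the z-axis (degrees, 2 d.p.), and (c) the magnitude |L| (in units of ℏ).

L_z,max = 5ℏ; θ_min ≈ 24.09°; |L| = √30 ℏ ≈ 5.477ℏ

L_z,max = lℏ = 5ℏ.
cos θ_min = 5/√30, so θ_min ≈ 24.09°.
|L| = ℏ√(5·6) = √30 ℏ ≈ 5.477ℏ.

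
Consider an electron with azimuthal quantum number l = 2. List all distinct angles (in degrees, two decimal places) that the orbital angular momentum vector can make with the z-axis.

θ ∈ {35.26°, 65.91°, 90.00°, 114.09°, 144.74°}

|L|² = l(l+1)ℏ² = 6ℏ², so |L| = √6 ℏ.
cos θ = m_l/√6 for each m_l ∈ {-2, -1, 0, 1, 2}.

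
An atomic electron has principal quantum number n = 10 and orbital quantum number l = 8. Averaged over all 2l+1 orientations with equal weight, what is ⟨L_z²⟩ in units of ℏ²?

⟨L_z²⟩ = 24 ℏ²

m_l runs from −8 to 8, i.e. {-8, -7, -6, -5, -4, -3, -2, -1, 0, 1, 2, 3, 4, 5, 6, 7, 8}.
⟨L_z²⟩ = ℏ²·l(l+1)/3 = 24ℏ².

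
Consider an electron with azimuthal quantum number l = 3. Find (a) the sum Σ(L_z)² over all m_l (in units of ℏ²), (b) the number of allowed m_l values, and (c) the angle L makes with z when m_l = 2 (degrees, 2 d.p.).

Σ(L_z)² = 28 ℏ²; 7 values; θ(m_l=2) ≈ 54.74°

Σ m_l² = 28, so Σ(L_z)² = 28 ℏ².
There are 2l+1 = 7 values of m_l.
For m_l = 2: cos θ = 2/√12, θ ≈ 54.74°.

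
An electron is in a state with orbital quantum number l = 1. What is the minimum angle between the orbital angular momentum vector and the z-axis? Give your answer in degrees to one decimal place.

θ_min ≈ 45.0°

|L|² = l(l+1)ℏ² = 2ℏ², so |L| = √2 ℏ.
The smallest angle corresponds to the largest L_z, i.e. m_l = l = 1, giving L_z = 1ℏ.
cos θ_min = 1/√2, so θ_min ≈ 45.0°.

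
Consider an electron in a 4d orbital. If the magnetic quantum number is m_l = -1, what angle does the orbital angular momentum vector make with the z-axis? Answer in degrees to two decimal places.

4d means n = 4, l = 2.
|L| = √(l(l+1)) ℏ = √6 ℏ.
L_z = m_l ℏ = −1ℏ.
cos θ = L_z/|L| = -1/√6, so θ ≈ 114.09°.

θ ≈ 114.09°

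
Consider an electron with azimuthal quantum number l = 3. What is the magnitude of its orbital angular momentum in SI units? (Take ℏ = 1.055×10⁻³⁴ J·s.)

|L| = ℏ√(l(l+1)) = ℏ√(3·4) = 2√3 ℏ
Numerically, |L| = 3.464 × (1.055×10⁻³⁴ J·s) = 3.655×10⁻³⁴ J·s.

|L| = 3.655×10⁻³⁴ J·s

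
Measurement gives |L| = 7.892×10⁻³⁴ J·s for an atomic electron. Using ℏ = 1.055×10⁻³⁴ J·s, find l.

Dividing by ℏ: |L|/ℏ ≈ 7.481.
l(l+1) ≈ 7.481² ≈ 55.96, so l = 7.

l = 7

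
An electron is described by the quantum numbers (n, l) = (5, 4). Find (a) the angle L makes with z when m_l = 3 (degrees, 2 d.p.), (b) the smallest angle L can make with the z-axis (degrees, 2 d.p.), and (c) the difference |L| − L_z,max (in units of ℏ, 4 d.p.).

θ(m_l=3) ≈ 47.87°; θ_min ≈ 26.57°; |L|−L_z,max ≈ 0.4721ℏ

For m_l = 3: cos θ = 3/√20, θ ≈ 47.87°.
cos θ_min = 4/√20, so θ_min ≈ 26.57°.
|L| − L_z,max = (2√5 − 4)ℏ ≈ 0.4721ℏ.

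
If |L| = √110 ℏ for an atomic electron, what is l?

l = 10

|L| = ℏ√(l(l+1)), so l(l+1) = 110.
The positive root is l = 10.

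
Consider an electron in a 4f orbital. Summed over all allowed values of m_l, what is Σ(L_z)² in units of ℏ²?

4f means n = 4, l = 3.
m_l runs from −3 to 3, i.e. {-3, -2, -1, 0, 1, 2, 3}.
Σ m_l² = l(l+1)(2l+1)/3 = 3·4·7/3 = 28.

Σ(L_z)² = 28 ℏ²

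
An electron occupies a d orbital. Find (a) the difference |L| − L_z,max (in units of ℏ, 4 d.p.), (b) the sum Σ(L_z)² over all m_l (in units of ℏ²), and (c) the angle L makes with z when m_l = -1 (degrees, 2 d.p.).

For a d orbital, l = 2.
|L| − L_z,max = (√6 − 2)ℏ ≈ 0.4495ℏ.
Σ m_l² = 10, so Σ(L_z)² = 10 ℏ².
For m_l = -1: cos θ = -1/√6, θ ≈ 114.09°.

|L|−L_z,max ≈ 0.4495ℏ; Σ(L_z)² = 10 ℏ²; θ(m_l=-1) ≈ 114.09°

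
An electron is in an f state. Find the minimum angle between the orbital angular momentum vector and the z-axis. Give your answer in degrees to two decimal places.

For an f orbital, l = 3.
|L|² = l(l+1)ℏ² = 12ℏ², so |L| = 2√3 ℏ.
The smallest angle corresponds to the largest L_z, i.e. m_l = l = 3, giving L_z = 3ℏ.
cos θ_min = 3/√12, so θ_min ≈ 30.00°.

θ_min ≈ 30.00°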